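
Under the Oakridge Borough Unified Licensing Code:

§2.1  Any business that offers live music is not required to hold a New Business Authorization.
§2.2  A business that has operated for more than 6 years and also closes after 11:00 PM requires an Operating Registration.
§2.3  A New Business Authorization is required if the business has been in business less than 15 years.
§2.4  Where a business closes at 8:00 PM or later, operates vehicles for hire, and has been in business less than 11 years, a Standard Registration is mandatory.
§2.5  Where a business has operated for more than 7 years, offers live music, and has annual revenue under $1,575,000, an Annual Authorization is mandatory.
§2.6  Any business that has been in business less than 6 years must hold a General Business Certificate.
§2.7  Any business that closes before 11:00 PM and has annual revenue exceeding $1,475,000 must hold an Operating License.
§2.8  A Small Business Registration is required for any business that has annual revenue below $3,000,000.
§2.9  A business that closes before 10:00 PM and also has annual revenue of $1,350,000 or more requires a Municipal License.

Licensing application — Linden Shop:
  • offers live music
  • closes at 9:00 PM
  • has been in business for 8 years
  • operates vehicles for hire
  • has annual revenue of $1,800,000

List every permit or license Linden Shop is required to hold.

§2.1 offers live music → exempt from New Business Authorization.
§2.2 years in business 8 > 6; closes 9:00 PM, at/before 11:00 PM → Operating Registration not required.
§2.3 years in business 8 < 15 → New Business Authorization required.
§2.4 closes 9:00 PM, after 8:00 PM; operates vehicles for hire; years in business 8 < 11 → Standard Registration required.
§2.5 years in business 8 > 7; offers live music; revenue $1,800,000 ≥ $1,575,000 → Annual Authorization not required.
§2.6 years in business 8 ≥ 6 → General Business Certificate not required.
§2.7 closes 9:00 PM, at/before 11:00 PM; revenue $1,800,000 > $1,475,000 → Operating License required.
§2.8 revenue $1,800,000 < $3,000,000 → Small Business Registration required.
§2.9 closes 9:00 PM, at/before 10:00 PM; revenue $1,800,000 ≥ $1,350,000 → Municipal License required.

Municipal License, Operating License, Small Business Registration, Standard Registration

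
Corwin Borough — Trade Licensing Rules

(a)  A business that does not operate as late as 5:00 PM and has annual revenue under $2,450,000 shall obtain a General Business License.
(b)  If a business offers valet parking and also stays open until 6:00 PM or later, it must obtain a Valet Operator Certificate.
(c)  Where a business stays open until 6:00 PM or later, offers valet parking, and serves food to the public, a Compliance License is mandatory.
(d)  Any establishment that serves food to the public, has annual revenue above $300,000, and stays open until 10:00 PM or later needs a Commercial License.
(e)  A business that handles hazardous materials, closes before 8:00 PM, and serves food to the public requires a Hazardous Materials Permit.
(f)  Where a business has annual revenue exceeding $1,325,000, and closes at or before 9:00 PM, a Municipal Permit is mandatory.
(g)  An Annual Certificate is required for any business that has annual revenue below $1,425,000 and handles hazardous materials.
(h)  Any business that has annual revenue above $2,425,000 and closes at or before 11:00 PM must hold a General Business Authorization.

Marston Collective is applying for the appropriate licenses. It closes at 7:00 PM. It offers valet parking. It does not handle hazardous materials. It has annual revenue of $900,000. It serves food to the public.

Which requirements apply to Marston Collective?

(a) closes 7:00 PM, after 5:00 PM; revenue $900,000 < $2,450,000 → General Business License not required.
(b) offers valet parking; closes 7:00 PM, after 6:00 PM → Valet Operator Certificate required.
(c) closes 7:00 PM, after 6:00 PM; offers valet parking; serves food to the public → Compliance License required.
(d) serves food to the public; revenue $900,000 > $300,000; closes 7:00 PM, at/before 10:00 PM → Commercial License not required.
(e) does not handle hazardous materials; closes 7:00 PM, at/before 8:00 PM; serves food to the public → Hazardous Materials Permit not required.
(f) revenue $900,000 ≤ $1,325,000; closes 7:00 PM, at/before 9:00 PM → Municipal Permit not required.
(g) revenue $900,000 < $1,425,000; does not handle hazardous materials → Annual Certificate not required.
(h) revenue $900,000 ≤ $2,425,000; closes 7:00 PM, at/before 11:00 PM → General Business Authorization not required.

Compliance License, Valet Operator Certificate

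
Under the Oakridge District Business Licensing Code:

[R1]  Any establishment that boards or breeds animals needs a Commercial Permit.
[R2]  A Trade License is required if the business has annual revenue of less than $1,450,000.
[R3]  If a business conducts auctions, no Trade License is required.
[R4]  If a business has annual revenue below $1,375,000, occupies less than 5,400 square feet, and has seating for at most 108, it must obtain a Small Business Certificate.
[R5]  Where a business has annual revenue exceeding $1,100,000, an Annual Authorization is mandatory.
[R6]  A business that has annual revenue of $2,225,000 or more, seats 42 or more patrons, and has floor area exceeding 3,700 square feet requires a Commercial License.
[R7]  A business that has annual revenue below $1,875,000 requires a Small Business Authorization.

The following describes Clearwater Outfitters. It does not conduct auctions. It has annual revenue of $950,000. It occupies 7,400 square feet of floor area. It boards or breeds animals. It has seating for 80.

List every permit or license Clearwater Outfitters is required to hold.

Commercial Permit, Small Business Authorization, Trade License

[R1] boards or breeds animals → Commercial Permit required.
[R2] revenue $950,000 < $1,450,000 → Trade License required.
[R3] does not conduct auctions → Trade License exemption does not apply.
[R4] revenue $950,000 < $1,375,000; floor area 7,400 square feet ≥ 5,400 square feet; seating 80 ≤ 108 → Small Business Certificate not required.
[R5] revenue $950,000 ≤ $1,100,000 → Annual Authorization not required.
[R6] revenue $950,000 < $2,225,000; seating 80 ≥ 42; floor area 7,400 square feet > 3,700 square feet → Commercial License not required.
[R7] revenue $950,000 < $1,875,000 → Small Business Authorization required.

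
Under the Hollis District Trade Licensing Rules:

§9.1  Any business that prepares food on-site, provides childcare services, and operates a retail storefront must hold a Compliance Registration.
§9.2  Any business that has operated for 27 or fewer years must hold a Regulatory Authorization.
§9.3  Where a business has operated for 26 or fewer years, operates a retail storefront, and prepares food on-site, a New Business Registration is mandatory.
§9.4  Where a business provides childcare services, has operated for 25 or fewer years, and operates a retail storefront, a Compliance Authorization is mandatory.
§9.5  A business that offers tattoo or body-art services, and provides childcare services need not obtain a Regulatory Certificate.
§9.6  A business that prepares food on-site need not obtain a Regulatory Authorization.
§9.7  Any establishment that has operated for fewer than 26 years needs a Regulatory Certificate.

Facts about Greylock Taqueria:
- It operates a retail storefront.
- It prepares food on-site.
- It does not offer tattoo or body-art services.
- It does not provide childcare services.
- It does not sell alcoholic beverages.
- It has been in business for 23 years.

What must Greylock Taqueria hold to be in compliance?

New Business Registration, Regulatory Certificate

§9.1 prepares food on-site; does not provide childcare services; operates a retail storefront → Compliance Registration not required.
§9.2 years in business 23 ≤ 27 → Regulatory Authorization required.
§9.3 years in business 23 ≤ 26; operates a retail storefront; prepares food on-site → New Business Registration required.
§9.4 does not provide childcare services; years in business 23 ≤ 25; operates a retail storefront → Compliance Authorization not required.
§9.5 does not offer tattoo or body-art services; does not provide childcare services → Regulatory Certificate exemption does not apply.
§9.6 prepares food on-site → exempt from Regulatory Authorization.
§9.7 years in business 23 < 26 → Regulatory Certificate required.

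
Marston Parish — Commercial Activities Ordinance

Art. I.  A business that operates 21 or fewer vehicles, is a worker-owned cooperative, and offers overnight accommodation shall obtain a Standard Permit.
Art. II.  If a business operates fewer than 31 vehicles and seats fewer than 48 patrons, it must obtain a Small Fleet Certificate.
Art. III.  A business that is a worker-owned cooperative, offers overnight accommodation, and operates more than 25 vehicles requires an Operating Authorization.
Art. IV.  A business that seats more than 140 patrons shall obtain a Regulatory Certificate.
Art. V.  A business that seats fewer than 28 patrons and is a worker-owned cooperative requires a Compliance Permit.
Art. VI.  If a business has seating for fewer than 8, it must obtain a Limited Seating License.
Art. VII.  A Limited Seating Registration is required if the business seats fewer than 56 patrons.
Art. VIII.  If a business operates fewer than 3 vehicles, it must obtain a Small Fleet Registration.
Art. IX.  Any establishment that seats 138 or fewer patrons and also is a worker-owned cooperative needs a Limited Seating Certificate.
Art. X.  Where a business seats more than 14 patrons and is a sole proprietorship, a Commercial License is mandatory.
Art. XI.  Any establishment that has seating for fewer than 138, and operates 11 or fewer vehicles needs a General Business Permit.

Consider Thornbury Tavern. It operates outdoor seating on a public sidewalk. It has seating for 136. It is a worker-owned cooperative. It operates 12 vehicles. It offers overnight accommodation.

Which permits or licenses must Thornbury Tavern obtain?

Limited Seating Certificate, Standard Permit

Art. I. vehicles 12 ≤ 21; is a worker-owned cooperative; offers overnight accommodation → Standard Permit required.
Art. II. vehicles 12 < 31; seating 136 ≥ 48 → Small Fleet Certificate not required.
Art. III. is a worker-owned cooperative; offers overnight accommodation; vehicles 12 ≤ 25 → Operating Authorization not required.
Art. IV. seating 136 ≤ 140 → Regulatory Certificate not required.
Art. V. seating 136 ≥ 28; is a worker-owned cooperative → Compliance Permit not required.
Art. VI. seating 136 ≥ 8 → Limited Seating License not required.
Art. VII. seating 136 ≥ 56 → Limited Seating Registration not required.
Art. VIII. vehicles 12 ≥ 3 → Small Fleet Registration not required.
Art. IX. seating 136 ≤ 138; is a worker-owned cooperative → Limited Seating Certificate required.
Art. X. seating 136 > 14; is a worker-owned cooperative (not: is a sole proprietorship) → Commercial License not required.
Art. XI. seating 136 < 138; vehicles 12 > 11 → General Business Permit not required.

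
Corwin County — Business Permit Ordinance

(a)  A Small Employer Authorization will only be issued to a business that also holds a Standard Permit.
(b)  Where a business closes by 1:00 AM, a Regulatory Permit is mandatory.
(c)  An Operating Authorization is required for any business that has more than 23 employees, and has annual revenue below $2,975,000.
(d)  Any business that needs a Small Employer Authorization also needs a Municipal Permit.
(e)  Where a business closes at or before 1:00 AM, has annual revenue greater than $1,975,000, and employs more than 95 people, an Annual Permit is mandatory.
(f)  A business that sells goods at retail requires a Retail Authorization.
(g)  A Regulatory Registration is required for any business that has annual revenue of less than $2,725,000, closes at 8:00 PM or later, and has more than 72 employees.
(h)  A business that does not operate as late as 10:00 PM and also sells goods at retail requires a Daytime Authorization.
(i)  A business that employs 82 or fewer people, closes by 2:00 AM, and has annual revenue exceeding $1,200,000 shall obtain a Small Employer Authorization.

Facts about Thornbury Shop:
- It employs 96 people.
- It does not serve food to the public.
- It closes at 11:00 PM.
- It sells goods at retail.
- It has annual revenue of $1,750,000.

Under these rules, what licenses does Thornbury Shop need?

(a) Small Employer Authorization is not required → no effect.
(b) closes 11:00 PM, at/before 1:00 AM → Regulatory Permit required.
(c) employees 96 > 23; revenue $1,750,000 < $2,975,000 → Operating Authorization required.
(d) Small Employer Authorization is not required → no effect.
(e) closes 11:00 PM, at/before 1:00 AM; revenue $1,750,000 ≤ $1,975,000; employees 96 > 95 → Annual Permit not required.
(f) sells goods at retail → Retail Authorization required.
(g) revenue $1,750,000 < $2,725,000; closes 11:00 PM, after 8:00 PM; employees 96 > 72 → Regulatory Registration required.
(h) closes 11:00 PM, after 10:00 PM; sells goods at retail → Daytime Authorization not required.
(i) employees 96 > 82; closes 11:00 PM, at/before 2:00 AM; revenue $1,750,000 > $1,200,000 → Small Employer Authorization not required.

Operating Authorization, Regulatory Permit, Regulatory Registration, Retail Authorization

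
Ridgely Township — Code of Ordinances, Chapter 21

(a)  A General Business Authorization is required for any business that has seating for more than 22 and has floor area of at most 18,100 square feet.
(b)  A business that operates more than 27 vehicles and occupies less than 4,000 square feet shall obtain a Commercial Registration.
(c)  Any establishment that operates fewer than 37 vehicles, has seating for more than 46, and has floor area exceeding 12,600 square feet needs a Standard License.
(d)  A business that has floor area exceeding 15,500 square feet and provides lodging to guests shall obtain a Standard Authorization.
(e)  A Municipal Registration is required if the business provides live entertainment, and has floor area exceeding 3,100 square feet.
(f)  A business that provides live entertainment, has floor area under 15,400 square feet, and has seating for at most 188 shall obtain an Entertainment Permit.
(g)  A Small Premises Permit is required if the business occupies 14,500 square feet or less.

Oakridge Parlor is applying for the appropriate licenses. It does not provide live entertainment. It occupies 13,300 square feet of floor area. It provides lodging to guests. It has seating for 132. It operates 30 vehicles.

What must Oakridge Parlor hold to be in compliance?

(a) seating 132 > 22; floor area 13,300 square feet ≤ 18,100 square feet → General Business Authorization required.
(b) vehicles 30 > 27; floor area 13,300 square feet ≥ 4,000 square feet → Commercial Registration not required.
(c) vehicles 30 < 37; seating 132 > 46; floor area 13,300 square feet > 12,600 square feet → Standard License required.
(d) floor area 13,300 square feet ≤ 15,500 square feet; provides lodging to guests → Standard Authorization not required.
(e) does not provide live entertainment; floor area 13,300 square feet > 3,100 square feet → Municipal Registration not required.
(f) does not provide live entertainment; floor area 13,300 square feet < 15,400 square feet; seating 132 ≤ 188 → Entertainment Permit not required.
(g) floor area 13,300 square feet ≤ 14,500 square feet → Small Premises Permit required.

General Business Authorization, Small Premises Permit, Standard License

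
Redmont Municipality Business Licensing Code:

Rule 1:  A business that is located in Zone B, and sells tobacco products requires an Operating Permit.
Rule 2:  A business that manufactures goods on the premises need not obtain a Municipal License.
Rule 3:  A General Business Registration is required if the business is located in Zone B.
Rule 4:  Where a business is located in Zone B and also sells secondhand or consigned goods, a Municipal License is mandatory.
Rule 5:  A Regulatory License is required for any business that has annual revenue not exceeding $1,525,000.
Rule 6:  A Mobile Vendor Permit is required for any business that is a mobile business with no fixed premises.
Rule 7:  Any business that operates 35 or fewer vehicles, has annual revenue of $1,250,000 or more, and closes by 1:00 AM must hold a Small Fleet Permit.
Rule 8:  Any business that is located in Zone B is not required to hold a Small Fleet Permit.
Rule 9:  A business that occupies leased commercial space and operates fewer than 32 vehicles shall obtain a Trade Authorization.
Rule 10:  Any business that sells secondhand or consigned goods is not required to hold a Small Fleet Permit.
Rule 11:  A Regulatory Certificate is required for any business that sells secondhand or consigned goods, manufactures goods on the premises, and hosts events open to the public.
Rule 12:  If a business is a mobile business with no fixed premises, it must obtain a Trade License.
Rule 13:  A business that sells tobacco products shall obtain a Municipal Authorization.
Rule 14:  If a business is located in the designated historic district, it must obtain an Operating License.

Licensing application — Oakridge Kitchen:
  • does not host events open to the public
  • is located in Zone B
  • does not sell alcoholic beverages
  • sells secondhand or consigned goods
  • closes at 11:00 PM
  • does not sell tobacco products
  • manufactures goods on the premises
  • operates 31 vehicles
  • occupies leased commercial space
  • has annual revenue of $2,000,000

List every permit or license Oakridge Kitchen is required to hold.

Rule 1: is located in Zone B; does not sell tobacco products → Operating Permit not required.
Rule 2: manufactures goods on the premises → exempt from Municipal License.
Rule 3: is located in Zone B → General Business Registration required.
Rule 4: is located in Zone B; sells secondhand or consigned goods → Municipal License required.
Rule 5: revenue $2,000,000 > $1,525,000 → Regulatory License not required.
Rule 6: occupies leased commercial space (not: is a mobile business with no fixed premises) → Mobile Vendor Permit not required.
Rule 7: vehicles 31 ≤ 35; revenue $2,000,000 ≥ $1,250,000; closes 11:00 PM, at/before 1:00 AM → Small Fleet Permit required.
Rule 8: is located in Zone B → exempt from Small Fleet Permit.
Rule 9: occupies leased commercial space; vehicles 31 < 32 → Trade Authorization required.
Rule 10: sells secondhand or consigned goods → exempt from Small Fleet Permit.
Rule 11: sells secondhand or consigned goods; manufactures goods on the premises; does not host events open to the public → Regulatory Certificate not required.
Rule 12: occupies leased commercial space (not: is a mobile business with no fixed premises) → Trade License not required.
Rule 13: does not sell tobacco products → Municipal Authorization not required.
Rule 14: is located in Zone B (not: is located in the designated historic district) → Operating License not required.

General Business Registration, Trade Authorization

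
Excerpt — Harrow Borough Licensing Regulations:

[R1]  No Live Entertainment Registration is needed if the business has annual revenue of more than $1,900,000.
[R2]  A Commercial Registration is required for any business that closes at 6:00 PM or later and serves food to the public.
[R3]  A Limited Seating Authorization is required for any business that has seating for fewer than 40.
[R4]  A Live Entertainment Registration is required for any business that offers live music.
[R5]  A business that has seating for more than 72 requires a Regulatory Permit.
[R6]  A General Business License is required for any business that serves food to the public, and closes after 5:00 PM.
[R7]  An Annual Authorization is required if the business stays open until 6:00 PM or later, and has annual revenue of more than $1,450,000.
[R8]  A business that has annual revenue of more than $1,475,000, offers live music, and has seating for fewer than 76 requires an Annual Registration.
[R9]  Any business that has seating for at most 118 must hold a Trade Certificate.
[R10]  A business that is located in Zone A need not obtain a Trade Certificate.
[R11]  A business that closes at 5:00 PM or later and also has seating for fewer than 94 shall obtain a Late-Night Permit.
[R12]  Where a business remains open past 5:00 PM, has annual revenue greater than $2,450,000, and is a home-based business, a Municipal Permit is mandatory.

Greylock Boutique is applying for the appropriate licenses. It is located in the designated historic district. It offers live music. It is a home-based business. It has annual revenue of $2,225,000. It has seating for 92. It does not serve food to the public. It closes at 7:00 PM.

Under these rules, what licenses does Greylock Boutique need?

Annual Authorization, Late-Night Permit, Regulatory Permit, Trade Certificate

[R1] revenue $2,225,000 > $1,900,000 → exempt from Live Entertainment Registration.
[R2] closes 7:00 PM, after 6:00 PM; does not serve food to the public → Commercial Registration not required.
[R3] seating 92 ≥ 40 → Limited Seating Authorization not required.
[R4] offers live music → Live Entertainment Registration required.
[R5] seating 92 > 72 → Regulatory Permit required.
[R6] does not serve food to the public; closes 7:00 PM, after 5:00 PM → General Business License not required.
[R7] closes 7:00 PM, after 6:00 PM; revenue $2,225,000 > $1,450,000 → Annual Authorization required.
[R8] revenue $2,225,000 > $1,475,000; offers live music; seating 92 ≥ 76 → Annual Registration not required.
[R9] seating 92 ≤ 118 → Trade Certificate required.
[R10] is located in the designated historic district (not: is located in Zone A) → Trade Certificate exemption does not apply.
[R11] closes 7:00 PM, after 5:00 PM; seating 92 < 94 → Late-Night Permit required.
[R12] closes 7:00 PM, after 5:00 PM; revenue $2,225,000 ≤ $2,450,000; is a home-based business → Municipal Permit not required.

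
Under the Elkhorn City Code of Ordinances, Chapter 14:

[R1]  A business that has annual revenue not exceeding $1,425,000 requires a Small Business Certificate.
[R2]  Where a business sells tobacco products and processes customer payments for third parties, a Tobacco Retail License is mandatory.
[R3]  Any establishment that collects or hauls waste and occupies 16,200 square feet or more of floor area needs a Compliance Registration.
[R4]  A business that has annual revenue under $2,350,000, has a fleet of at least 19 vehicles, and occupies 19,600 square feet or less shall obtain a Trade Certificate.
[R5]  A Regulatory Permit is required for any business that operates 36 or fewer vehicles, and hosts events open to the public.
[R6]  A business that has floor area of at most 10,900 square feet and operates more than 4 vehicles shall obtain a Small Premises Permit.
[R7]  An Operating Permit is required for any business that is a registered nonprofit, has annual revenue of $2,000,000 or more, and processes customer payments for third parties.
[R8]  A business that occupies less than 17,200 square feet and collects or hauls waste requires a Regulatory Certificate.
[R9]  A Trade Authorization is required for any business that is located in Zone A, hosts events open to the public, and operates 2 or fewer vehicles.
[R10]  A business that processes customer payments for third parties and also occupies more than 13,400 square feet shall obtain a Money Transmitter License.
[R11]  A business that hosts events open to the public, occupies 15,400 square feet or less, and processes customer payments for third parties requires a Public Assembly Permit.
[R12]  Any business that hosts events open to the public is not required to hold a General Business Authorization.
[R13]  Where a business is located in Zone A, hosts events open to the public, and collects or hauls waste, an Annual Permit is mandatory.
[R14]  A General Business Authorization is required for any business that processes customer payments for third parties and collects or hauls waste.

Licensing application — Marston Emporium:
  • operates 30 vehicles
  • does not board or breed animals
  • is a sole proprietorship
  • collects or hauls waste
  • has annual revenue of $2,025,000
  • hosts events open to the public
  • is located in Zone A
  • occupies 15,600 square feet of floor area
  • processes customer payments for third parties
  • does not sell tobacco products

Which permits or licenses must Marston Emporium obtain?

[R1] revenue $2,025,000 > $1,425,000 → Small Business Certificate not required.
[R2] does not sell tobacco products; processes customer payments for third parties → Tobacco Retail License not required.
[R3] collects or hauls waste; floor area 15,600 square feet < 16,200 square feet → Compliance Registration not required.
[R4] revenue $2,025,000 < $2,350,000; vehicles 30 ≥ 19; floor area 15,600 square feet ≤ 19,600 square feet → Trade Certificate required.
[R5] vehicles 30 ≤ 36; hosts events open to the public → Regulatory Permit required.
[R6] floor area 15,600 square feet > 10,900 square feet; vehicles 30 > 4 → Small Premises Permit not required.
[R7] is a sole proprietorship (not: is a registered nonprofit); revenue $2,025,000 ≥ $2,000,000; processes customer payments for third parties → Operating Permit not required.
[R8] floor area 15,600 square feet < 17,200 square feet; collects or hauls waste → Regulatory Certificate required.
[R9] is located in Zone A; hosts events open to the public; vehicles 30 > 2 → Trade Authorization not required.
[R10] processes customer payments for third parties; floor area 15,600 square feet > 13,400 square feet → Money Transmitter License required.
[R11] hosts events open to the public; floor area 15,600 square feet > 15,400 square feet; processes customer payments for third parties → Public Assembly Permit not required.
[R12] hosts events open to the public → exempt from General Business Authorization.
[R13] is located in Zone A; hosts events open to the public; collects or hauls waste → Annual Permit required.
[R14] processes customer payments for third parties; collects or hauls waste → General Business Authorization required.

Annual Permit, Money Transmitter License, Regulatory Certificate, Regulatory Permit, Trade Certificate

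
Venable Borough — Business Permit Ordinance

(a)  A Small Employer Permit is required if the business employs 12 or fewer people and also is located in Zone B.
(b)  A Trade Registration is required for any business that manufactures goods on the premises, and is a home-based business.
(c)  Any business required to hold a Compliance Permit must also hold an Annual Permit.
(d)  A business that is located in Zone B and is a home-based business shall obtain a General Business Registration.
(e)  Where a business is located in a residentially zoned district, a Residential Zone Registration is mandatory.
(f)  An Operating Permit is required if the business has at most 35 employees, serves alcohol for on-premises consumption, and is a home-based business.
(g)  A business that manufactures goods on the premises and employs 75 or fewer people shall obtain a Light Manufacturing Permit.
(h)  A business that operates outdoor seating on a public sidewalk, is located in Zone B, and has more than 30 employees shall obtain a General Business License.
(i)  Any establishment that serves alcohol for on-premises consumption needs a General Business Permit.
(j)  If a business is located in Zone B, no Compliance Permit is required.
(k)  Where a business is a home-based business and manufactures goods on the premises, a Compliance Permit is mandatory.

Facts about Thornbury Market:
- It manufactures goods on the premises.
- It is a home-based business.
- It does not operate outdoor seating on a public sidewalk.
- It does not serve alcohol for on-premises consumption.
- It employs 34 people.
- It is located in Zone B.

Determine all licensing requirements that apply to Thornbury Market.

(a) employees 34 > 12; is located in Zone B → Small Employer Permit not required.
(b) manufactures goods on the premises; is a home-based business → Trade Registration required.
(c) Compliance Permit is not required → no effect.
(d) is located in Zone B; is a home-based business → General Business Registration required.
(e) is located in Zone B (not: is located in a residentially zoned district) → Residential Zone Registration not required.
(f) employees 34 ≤ 35; does not serve alcohol for on-premises consumption; is a home-based business → Operating Permit not required.
(g) manufactures goods on the premises; employees 34 ≤ 75 → Light Manufacturing Permit required.
(h) does not operate outdoor seating on a public sidewalk; is located in Zone B; employees 34 > 30 → General Business License not required.
(i) does not serve alcohol for on-premises consumption → General Business Permit not required.
(j) is located in Zone B → exempt from Compliance Permit.
(k) is a home-based business; manufactures goods on the premises → Compliance Permit required.

General Business Registration, Light Manufacturing Permit, Trade Registration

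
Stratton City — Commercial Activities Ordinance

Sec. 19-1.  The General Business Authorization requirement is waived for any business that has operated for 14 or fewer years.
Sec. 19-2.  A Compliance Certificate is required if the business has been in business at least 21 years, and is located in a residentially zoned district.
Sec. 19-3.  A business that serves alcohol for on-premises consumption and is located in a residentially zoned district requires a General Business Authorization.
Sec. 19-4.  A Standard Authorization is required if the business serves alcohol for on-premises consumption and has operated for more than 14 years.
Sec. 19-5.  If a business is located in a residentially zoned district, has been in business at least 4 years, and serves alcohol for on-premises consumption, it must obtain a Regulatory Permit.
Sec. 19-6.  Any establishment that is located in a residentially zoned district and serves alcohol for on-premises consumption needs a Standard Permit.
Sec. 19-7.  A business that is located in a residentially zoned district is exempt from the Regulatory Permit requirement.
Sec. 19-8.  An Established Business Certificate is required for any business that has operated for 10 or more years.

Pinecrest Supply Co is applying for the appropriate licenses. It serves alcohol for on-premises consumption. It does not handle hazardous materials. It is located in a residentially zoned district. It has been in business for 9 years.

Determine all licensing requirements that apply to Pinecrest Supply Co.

Sec. 19-1. years in business 9 ≤ 14 → exempt from General Business Authorization.
Sec. 19-2. years in business 9 < 21; is located in a residentially zoned district → Compliance Certificate not required.
Sec. 19-3. serves alcohol for on-premises consumption; is located in a residentially zoned district → General Business Authorization required.
Sec. 19-4. serves alcohol for on-premises consumption; years in business 9 ≤ 14 → Standard Authorization not required.
Sec. 19-5. is located in a residentially zoned district; years in business 9 ≥ 4; serves alcohol for on-premises consumption → Regulatory Permit required.
Sec. 19-6. is located in a residentially zoned district; serves alcohol for on-premises consumption → Standard Permit required.
Sec. 19-7. is located in a residentially zoned district → exempt from Regulatory Permit.
Sec. 19-8. years in business 9 < 10 → Established Business Certificate not required.

Standard Permit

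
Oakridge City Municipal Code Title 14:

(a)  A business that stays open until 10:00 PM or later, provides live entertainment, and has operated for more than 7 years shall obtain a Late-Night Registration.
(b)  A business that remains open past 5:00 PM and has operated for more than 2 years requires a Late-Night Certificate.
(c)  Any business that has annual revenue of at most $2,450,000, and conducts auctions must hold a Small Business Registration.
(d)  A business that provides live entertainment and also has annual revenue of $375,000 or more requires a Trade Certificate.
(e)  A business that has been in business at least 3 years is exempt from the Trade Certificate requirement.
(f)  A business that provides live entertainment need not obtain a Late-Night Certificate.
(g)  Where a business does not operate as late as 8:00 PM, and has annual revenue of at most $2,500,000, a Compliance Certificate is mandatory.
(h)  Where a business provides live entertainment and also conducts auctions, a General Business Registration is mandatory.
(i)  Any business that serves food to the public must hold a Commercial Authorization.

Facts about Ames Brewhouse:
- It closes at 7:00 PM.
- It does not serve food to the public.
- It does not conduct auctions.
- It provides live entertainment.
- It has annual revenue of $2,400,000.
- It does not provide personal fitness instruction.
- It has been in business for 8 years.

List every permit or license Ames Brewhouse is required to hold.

Compliance Certificate

(a) closes 7:00 PM, at/before 10:00 PM; provides live entertainment; years in business 8 > 7 → Late-Night Registration not required.
(b) closes 7:00 PM, after 5:00 PM; years in business 8 > 2 → Late-Night Certificate required.
(c) revenue $2,400,000 ≤ $2,450,000; does not conduct auctions → Small Business Registration not required.
(d) provides live entertainment; revenue $2,400,000 ≥ $375,000 → Trade Certificate required.
(e) years in business 8 ≥ 3 → exempt from Trade Certificate.
(f) provides live entertainment → exempt from Late-Night Certificate.
(g) closes 7:00 PM, at/before 8:00 PM; revenue $2,400,000 ≤ $2,500,000 → Compliance Certificate required.
(h) provides live entertainment; does not conduct auctions → General Business Registration not required.
(i) does not serve food to the public → Commercial Authorization not required.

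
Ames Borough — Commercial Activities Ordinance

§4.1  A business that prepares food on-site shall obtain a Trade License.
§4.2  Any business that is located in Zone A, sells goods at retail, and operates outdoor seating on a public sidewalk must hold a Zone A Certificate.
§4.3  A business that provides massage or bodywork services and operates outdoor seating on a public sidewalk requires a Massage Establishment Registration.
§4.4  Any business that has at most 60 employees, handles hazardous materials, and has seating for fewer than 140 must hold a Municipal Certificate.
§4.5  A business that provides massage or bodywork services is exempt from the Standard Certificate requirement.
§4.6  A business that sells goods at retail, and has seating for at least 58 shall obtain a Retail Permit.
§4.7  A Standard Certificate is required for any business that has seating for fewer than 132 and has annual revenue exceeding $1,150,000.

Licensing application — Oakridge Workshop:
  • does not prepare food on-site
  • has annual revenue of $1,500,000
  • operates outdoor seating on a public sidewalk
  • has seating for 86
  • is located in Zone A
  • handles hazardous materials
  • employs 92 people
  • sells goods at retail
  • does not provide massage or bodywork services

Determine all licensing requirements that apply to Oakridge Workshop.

§4.1 does not prepare food on-site → Trade License not required.
§4.2 is located in Zone A; sells goods at retail; operates outdoor seating on a public sidewalk → Zone A Certificate required.
§4.3 does not provide massage or bodywork services; operates outdoor seating on a public sidewalk → Massage Establishment Registration not required.
§4.4 employees 92 > 60; handles hazardous materials; seating 86 < 140 → Municipal Certificate not required.
§4.5 does not provide massage or bodywork services → Standard Certificate exemption does not apply.
§4.6 sells goods at retail; seating 86 ≥ 58 → Retail Permit required.
§4.7 seating 86 < 132; revenue $1,500,000 > $1,150,000 → Standard Certificate required.

Retail Permit, Standard Certificate, Zone A Certificate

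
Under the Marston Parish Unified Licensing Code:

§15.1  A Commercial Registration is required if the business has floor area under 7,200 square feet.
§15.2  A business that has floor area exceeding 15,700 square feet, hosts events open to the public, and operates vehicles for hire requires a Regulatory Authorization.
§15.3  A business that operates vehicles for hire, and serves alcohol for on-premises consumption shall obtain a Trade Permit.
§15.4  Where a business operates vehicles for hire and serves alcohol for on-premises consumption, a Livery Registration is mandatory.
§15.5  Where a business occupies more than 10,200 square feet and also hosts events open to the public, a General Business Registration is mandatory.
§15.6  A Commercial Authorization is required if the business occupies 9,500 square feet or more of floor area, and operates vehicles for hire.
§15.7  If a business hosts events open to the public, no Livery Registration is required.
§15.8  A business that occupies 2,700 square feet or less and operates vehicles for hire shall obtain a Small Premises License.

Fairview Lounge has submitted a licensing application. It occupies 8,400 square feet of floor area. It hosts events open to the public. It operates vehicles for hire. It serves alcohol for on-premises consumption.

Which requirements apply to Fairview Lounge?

§15.1 floor area 8,400 square feet ≥ 7,200 square feet → Commercial Registration not required.
§15.2 floor area 8,400 square feet ≤ 15,700 square feet; hosts events open to the public; operates vehicles for hire → Regulatory Authorization not required.
§15.3 operates vehicles for hire; serves alcohol for on-premises consumption → Trade Permit required.
§15.4 operates vehicles for hire; serves alcohol for on-premises consumption → Livery Registration required.
§15.5 floor area 8,400 square feet ≤ 10,200 square feet; hosts events open to the public → General Business Registration not required.
§15.6 floor area 8,400 square feet < 9,500 square feet; operates vehicles for hire → Commercial Authorization not required.
§15.7 hosts events open to the public → exempt from Livery Registration.
§15.8 floor area 8,400 square feet > 2,700 square feet; operates vehicles for hire → Small Premises License not required.

Trade Permit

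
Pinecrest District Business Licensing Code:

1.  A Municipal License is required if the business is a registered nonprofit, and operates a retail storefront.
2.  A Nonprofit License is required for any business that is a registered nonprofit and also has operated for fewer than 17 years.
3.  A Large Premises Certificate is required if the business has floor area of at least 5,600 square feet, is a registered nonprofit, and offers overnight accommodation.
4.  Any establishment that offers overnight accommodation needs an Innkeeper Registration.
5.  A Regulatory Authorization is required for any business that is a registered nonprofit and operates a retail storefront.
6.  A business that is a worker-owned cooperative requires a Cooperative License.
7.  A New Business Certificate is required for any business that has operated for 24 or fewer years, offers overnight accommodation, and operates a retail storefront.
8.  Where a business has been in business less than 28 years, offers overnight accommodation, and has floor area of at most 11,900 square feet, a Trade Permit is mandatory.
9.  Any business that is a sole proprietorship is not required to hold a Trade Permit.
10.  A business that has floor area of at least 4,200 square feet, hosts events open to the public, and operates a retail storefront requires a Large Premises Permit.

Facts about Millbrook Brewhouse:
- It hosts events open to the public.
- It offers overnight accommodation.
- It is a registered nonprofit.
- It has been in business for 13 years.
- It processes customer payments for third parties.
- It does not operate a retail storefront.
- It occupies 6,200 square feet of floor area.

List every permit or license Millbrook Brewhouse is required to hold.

Innkeeper Registration, Large Premises Certificate, Nonprofit License, Trade Permit

1. is a registered nonprofit; does not operate a retail storefront → Municipal License not required.
2. is a registered nonprofit; years in business 13 < 17 → Nonprofit License required.
3. floor area 6,200 square feet ≥ 5,600 square feet; is a registered nonprofit; offers overnight accommodation → Large Premises Certificate required.
4. offers overnight accommodation → Innkeeper Registration required.
5. is a registered nonprofit; does not operate a retail storefront → Regulatory Authorization not required.
6. is a registered nonprofit (not: is a worker-owned cooperative) → Cooperative License not required.
7. years in business 13 ≤ 24; offers overnight accommodation; does not operate a retail storefront → New Business Certificate not required.
8. years in business 13 < 28; offers overnight accommodation; floor area 6,200 square feet ≤ 11,900 square feet → Trade Permit required.
9. is a registered nonprofit (not: is a sole proprietorship) → Trade Permit exemption does not apply.
10. floor area 6,200 square feet ≥ 4,200 square feet; hosts events open to the public; does not operate a retail storefront → Large Premises Permit not required.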